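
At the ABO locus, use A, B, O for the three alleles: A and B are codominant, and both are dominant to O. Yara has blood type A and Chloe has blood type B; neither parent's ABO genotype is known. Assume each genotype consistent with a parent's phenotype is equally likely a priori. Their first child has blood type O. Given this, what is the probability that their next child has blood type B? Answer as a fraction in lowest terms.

1/4

Possible genotypes: Yara ∈ {AA, AO}; Chloe ∈ {BB, BO}.
Weight each parental genotype pair by prior × P(type-O child):
  AO × BO: posterior weight 1; P(next child type B) = 1/4.
Weighted sum = 1/4.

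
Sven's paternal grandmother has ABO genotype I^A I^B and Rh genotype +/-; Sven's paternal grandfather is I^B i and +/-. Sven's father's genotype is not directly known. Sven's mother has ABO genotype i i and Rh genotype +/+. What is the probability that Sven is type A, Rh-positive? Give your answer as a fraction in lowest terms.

Sven's father's ABO genotype from I^A I^B × I^B i: 1/4 I^A I^B, 1/4 I^A i, 1/4 I^B I^B, 1/4 I^B i.
Crossing each possibility with the mother i i and summing P(type A): 1/4·1/2 + 1/4·1/2 + 1/4·0 + 1/4·0 = 1/4.
Similarly for Rh via the father's Rh distribution: P(Rh+) = 1.
Independent loci: 1/4 × 1 = 1/4.

1/4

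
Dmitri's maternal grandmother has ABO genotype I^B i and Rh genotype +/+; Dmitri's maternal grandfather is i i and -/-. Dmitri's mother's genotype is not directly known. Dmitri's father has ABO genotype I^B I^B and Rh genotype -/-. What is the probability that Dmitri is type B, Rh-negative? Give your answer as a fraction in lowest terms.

1/2

Dmitri's mother's ABO genotype from I^B i × i i: 1/2 I^B i, 1/2 i i.
Crossing each possibility with the father I^B I^B and summing P(type B): 1/2·1 + 1/2·1 = 1.
Similarly for Rh via the mother's Rh distribution: P(Rh-) = 1/2.
Independent loci: 1 × 1/2 = 1/2.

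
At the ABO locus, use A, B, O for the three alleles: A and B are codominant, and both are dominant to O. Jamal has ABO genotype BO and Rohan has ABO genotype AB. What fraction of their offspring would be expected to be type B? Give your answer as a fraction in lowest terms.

1/2

ABO cross BO × AB → offspring phenotypes: 1/4 A, 1/2 B, 1/4 AB.
So P(type B) = 1/2.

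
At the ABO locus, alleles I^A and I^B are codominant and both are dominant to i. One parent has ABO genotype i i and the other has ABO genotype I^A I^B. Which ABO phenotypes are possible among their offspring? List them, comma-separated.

Gametes from i i × I^A I^B give offspring ABO genotypes I^A i, I^B i, i.e. phenotypes A, B.

A, B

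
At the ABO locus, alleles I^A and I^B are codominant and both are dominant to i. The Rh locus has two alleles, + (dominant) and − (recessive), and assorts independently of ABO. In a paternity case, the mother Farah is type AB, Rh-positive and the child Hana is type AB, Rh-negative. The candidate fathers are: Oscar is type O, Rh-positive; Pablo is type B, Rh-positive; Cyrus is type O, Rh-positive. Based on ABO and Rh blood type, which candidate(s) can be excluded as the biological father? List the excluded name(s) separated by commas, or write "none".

Oscar, Cyrus

A candidate is excluded only if no genotype consistent with his phenotype could produce a type AB, Rh-negative child with a type AB, Rh-positive mother.
Oscar (type O, Rh+): no genotype consistent with that phenotype can produce a type-AB Rh- child with a type-AB mother.
Cyrus (type O, Rh+): no genotype consistent with that phenotype can produce a type-AB Rh- child with a type-AB mother.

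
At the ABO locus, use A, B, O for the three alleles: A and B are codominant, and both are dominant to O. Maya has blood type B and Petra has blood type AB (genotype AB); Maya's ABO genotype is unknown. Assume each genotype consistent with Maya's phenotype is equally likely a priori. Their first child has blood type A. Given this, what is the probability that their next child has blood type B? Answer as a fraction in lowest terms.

1/2

Possible genotypes: Maya ∈ {BB, BO}; Petra ∈ {AB}.
Weight each parental genotype pair by prior × P(type-A child):
  BO × AB: posterior weight 1; P(next child type B) = 1/2.
Weighted sum = 1/2.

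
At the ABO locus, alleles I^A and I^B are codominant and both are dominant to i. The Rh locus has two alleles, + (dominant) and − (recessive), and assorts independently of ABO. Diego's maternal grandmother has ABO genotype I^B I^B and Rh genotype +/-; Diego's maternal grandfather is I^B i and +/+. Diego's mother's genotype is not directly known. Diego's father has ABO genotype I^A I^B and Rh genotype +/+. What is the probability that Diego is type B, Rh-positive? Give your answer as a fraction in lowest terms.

Diego's mother's ABO genotype from I^B I^B × I^B i: 1/2 I^B I^B, 1/2 I^B i.
Crossing each possibility with the father I^A I^B and summing P(type B): 1/2·1/2 + 1/2·1/2 = 1/2.
Similarly for Rh via the mother's Rh distribution: P(Rh+) = 1.
Independent loci: 1/2 × 1 = 1/2.

1/2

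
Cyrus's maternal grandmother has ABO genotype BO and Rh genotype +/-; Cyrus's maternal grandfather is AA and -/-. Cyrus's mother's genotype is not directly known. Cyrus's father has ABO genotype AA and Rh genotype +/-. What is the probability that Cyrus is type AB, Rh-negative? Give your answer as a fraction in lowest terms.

3/32

Cyrus's mother's ABO genotype from BO × AA: 1/2 AB, 1/2 AO.
Crossing each possibility with the father AA and summing P(type AB): 1/2·1/2 + 1/2·0 = 1/4.
Similarly for Rh via the mother's Rh distribution: P(Rh-) = 3/8.
Independent loci: 1/4 × 3/8 = 3/32.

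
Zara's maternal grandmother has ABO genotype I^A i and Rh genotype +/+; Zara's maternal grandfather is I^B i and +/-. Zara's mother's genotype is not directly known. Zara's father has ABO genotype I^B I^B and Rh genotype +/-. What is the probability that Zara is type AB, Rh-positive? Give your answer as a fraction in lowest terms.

7/32

Zara's mother's ABO genotype from I^A i × I^B i: 1/4 I^A I^B, 1/4 I^A i, 1/4 I^B i, 1/4 i i.
Crossing each possibility with the father I^B I^B and summing P(type AB): 1/4·1/2 + 1/4·1/2 + 1/4·0 + 1/4·0 = 1/4.
Similarly for Rh via the mother's Rh distribution: P(Rh+) = 7/8.
Independent loci: 1/4 × 7/8 = 7/32.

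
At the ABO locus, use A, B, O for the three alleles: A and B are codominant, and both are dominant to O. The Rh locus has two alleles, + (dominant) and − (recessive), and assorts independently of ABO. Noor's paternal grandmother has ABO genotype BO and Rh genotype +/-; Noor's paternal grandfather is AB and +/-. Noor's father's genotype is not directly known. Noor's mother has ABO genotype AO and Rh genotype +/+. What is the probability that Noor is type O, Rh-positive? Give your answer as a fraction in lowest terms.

1/8

Noor's father's ABO genotype from BO × AB: 1/4 AB, 1/4 AO, 1/4 BB, 1/4 BO.
Crossing each possibility with the mother AO and summing P(type O): 1/4·0 + 1/4·1/4 + 1/4·0 + 1/4·1/4 = 1/8.
Similarly for Rh via the father's Rh distribution: P(Rh+) = 1.
Independent loci: 1/8 × 1 = 1/8.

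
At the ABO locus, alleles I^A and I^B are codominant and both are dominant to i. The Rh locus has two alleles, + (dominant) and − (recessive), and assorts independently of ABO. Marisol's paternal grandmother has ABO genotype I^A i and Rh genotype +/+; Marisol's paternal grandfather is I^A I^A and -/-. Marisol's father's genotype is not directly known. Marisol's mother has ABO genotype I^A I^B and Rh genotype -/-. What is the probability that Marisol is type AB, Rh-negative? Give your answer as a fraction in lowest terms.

3/16

Marisol's father's ABO genotype from I^A i × I^A I^A: 1/2 I^A I^A, 1/2 I^A i.
Crossing each possibility with the mother I^A I^B and summing P(type AB): 1/2·1/2 + 1/2·1/4 = 3/8.
Similarly for Rh via the father's Rh distribution: P(Rh-) = 1/2.
Independent loci: 3/8 × 1/2 = 3/16.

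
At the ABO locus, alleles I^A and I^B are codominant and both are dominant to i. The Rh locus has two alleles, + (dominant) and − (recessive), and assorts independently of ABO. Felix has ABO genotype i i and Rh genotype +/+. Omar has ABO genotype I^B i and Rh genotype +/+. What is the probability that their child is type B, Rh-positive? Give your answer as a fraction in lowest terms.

1/2

ABO cross i i × I^B i → offspring phenotypes: 1/2 O, 1/2 B.
Rh cross +/+ × +/+ → 1 Rh+.
Independent loci: P(type B, Rh-positive) = 1/2 × 1 = 1/2.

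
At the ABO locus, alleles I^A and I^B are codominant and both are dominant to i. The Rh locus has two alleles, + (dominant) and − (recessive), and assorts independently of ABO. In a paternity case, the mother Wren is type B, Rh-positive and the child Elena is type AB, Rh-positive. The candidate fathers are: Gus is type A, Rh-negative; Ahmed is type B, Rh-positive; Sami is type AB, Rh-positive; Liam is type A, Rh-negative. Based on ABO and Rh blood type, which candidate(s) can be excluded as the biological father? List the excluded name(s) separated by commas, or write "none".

A candidate is excluded only if no genotype consistent with his phenotype could produce a type AB, Rh-positive child with a type B, Rh-positive mother.
Ahmed (type B, Rh+): no genotype consistent with that phenotype can produce a type-AB Rh+ child with a type-B mother.

Ahmed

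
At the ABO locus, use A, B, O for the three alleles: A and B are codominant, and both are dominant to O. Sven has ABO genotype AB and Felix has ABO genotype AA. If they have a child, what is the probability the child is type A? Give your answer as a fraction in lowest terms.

1/2

ABO cross AB × AA → offspring phenotypes: 1/2 A, 1/2 AB.
So P(type A) = 1/2.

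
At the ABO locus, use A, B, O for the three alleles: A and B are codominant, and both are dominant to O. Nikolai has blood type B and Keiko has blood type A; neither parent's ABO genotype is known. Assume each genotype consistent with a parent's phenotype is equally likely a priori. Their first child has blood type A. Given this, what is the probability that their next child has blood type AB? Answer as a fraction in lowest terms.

5/12

Possible genotypes: Nikolai ∈ {BB, BO}; Keiko ∈ {AA, AO}.
Weight each parental genotype pair by prior × P(type-A child):
  BO × AA: posterior weight 2/3; P(next child type AB) = 1/2.
  BO × AO: posterior weight 1/3; P(next child type AB) = 1/4.
Weighted sum = 5/12.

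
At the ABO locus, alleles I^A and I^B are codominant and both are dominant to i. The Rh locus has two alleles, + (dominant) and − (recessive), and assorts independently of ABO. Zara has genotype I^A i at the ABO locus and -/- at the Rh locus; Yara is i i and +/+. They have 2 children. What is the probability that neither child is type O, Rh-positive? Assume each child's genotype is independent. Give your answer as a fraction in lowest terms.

1/4

ABO cross I^A i × i i → 1/2 O, 1/2 A.
Rh cross -/- × +/+ → 1 Rh+; so P(type O, Rh-positive) = 1/2 × 1 = 1/2 per child.
P(not type O, Rh-positive) = 1/2 for one child; (1/2)^2 = 1/4.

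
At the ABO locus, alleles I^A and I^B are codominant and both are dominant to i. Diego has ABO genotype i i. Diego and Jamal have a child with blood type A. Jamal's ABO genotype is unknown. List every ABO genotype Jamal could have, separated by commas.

I^A I^A, I^A I^B, I^A i

For each candidate genotype of Jamal, check whether crossing it with i i can produce every observed child phenotype.
  I^A I^A → possible child types {A} ✓
  I^A I^B → possible child types {A, B} ✓
  I^A i → possible child types {O, A} ✓
  I^B I^B → possible child types {B} ✗
  I^B i → possible child types {O, B} ✗
  i i → possible child types {O} ✗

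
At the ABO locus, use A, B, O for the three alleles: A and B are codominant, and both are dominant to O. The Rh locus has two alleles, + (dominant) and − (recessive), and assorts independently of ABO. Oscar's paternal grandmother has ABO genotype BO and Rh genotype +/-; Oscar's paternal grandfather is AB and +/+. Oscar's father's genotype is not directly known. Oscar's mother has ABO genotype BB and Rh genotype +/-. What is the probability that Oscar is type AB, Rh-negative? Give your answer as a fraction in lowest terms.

Oscar's father's ABO genotype from BO × AB: 1/4 AB, 1/4 AO, 1/4 BB, 1/4 BO.
Crossing each possibility with the mother BB and summing P(type AB): 1/4·1/2 + 1/4·1/2 + 1/4·0 + 1/4·0 = 1/4.
Similarly for Rh via the father's Rh distribution: P(Rh-) = 1/8.
Independent loci: 1/4 × 1/8 = 1/32.

1/32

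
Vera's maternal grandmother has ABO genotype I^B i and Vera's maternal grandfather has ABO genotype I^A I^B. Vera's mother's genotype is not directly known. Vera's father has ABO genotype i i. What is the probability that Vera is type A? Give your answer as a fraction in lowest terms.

Vera's mother's ABO genotype from I^B i × I^A I^B: 1/4 I^A I^B, 1/4 I^A i, 1/4 I^B I^B, 1/4 I^B i.
Crossing each possibility with the father i i and summing P(type A): 1/4·1/2 + 1/4·1/2 + 1/4·0 + 1/4·0 = 1/4.

1/4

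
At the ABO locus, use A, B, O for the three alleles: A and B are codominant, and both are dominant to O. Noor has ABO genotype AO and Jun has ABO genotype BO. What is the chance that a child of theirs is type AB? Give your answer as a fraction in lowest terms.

1/4

ABO cross AO × BO → offspring phenotypes: 1/4 O, 1/4 A, 1/4 B, 1/4 AB.
So P(type AB) = 1/4.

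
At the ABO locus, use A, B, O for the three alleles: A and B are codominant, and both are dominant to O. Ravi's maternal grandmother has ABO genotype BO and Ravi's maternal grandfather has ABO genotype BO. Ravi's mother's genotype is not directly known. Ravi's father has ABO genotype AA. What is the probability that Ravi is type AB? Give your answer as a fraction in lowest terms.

Ravi's mother's ABO genotype from BO × BO: 1/4 BB, 1/2 BO, 1/4 OO.
Crossing each possibility with the father AA and summing P(type AB): 1/4·1 + 1/2·1/2 + 1/4·0 = 1/2.

1/2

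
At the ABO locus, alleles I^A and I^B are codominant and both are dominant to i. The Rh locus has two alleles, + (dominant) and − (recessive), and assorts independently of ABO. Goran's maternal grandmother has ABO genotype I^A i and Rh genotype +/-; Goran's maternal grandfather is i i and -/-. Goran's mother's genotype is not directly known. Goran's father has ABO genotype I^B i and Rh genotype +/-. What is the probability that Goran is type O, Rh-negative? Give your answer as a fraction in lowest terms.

9/64

Goran's mother's ABO genotype from I^A i × i i: 1/2 I^A i, 1/2 i i.
Crossing each possibility with the father I^B i and summing P(type O): 1/2·1/4 + 1/2·1/2 = 3/8.
Similarly for Rh via the mother's Rh distribution: P(Rh-) = 3/8.
Independent loci: 3/8 × 3/8 = 9/64.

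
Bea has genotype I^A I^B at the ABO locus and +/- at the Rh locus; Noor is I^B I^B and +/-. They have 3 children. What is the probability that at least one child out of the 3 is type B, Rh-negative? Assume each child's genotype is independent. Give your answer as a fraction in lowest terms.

169/512

ABO cross I^A I^B × I^B I^B → 1/2 B, 1/2 AB.
Rh cross +/- × +/- → 3/4 Rh+, 1/4 Rh-; so P(type B, Rh-negative) = 1/2 × 1/4 = 1/8 per child.
P(none) = (7/8)^3 = 343/512; P(at least one) = 1 − 343/512 = 169/512.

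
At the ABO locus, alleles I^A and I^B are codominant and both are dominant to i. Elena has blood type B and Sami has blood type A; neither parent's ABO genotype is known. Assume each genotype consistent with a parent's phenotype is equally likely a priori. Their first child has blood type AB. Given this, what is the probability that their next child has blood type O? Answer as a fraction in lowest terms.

1/36

Possible genotypes: Elena ∈ {I^B I^B, I^B i}; Sami ∈ {I^A I^A, I^A i}.
Weight each parental genotype pair by prior × P(type-AB child):
  I^B I^B × I^A I^A: posterior weight 4/9; P(next child type O) = 0.
  I^B I^B × I^A i: posterior weight 2/9; P(next child type O) = 0.
  I^B i × I^A I^A: posterior weight 2/9; P(next child type O) = 0.
  I^B i × I^A i: posterior weight 1/9; P(next child type O) = 1/4.
Weighted sum = 1/36.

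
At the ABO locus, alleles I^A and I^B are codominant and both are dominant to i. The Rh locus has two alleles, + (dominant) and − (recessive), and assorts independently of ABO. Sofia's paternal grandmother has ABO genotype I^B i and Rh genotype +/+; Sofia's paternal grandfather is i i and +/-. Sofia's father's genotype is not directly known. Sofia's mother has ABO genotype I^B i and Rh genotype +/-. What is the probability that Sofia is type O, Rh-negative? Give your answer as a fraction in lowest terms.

Sofia's father's ABO genotype from I^B i × i i: 1/2 I^B i, 1/2 i i.
Crossing each possibility with the mother I^B i and summing P(type O): 1/2·1/4 + 1/2·1/2 = 3/8.
Similarly for Rh via the father's Rh distribution: P(Rh-) = 1/8.
Independent loci: 3/8 × 1/8 = 3/64.

3/64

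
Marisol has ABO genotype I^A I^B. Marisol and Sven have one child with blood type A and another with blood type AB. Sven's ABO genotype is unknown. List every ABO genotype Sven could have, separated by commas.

For each candidate genotype of Sven, check whether crossing it with I^A I^B can produce every observed child phenotype.
  I^A I^A → possible child types {A, AB} ✓
  I^A I^B → possible child types {A, B, AB} ✓
  I^A i → possible child types {A, B, AB} ✓
  I^B I^B → possible child types {B, AB} ✗
  I^B i → possible child types {A, B, AB} ✓
  i i → possible child types {A, B} ✗

I^A I^A, I^A I^B, I^A i, I^B i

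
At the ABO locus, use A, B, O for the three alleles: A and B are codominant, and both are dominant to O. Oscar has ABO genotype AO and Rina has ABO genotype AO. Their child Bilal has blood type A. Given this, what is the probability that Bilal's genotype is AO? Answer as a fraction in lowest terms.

2/3

Cross AO × AO → 1/4 AA, 1/2 AO, 1/4 OO.
Type-A genotypes among offspring: AA (1/4), AO (1/2); total 3/4.
P(AO | type A) = (1/2) / (3/4) = 2/3.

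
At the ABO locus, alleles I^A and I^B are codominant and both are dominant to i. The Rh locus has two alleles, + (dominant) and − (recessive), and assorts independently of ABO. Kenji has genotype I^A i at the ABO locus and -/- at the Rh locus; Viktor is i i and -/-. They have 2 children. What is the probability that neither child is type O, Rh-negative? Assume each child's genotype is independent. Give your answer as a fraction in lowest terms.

ABO cross I^A i × i i → 1/2 O, 1/2 A.
Rh cross -/- × -/- → 1 Rh-; so P(type O, Rh-negative) = 1/2 × 1 = 1/2 per child.
P(not type O, Rh-negative) = 1/2 for one child; (1/2)^2 = 1/4.

1/4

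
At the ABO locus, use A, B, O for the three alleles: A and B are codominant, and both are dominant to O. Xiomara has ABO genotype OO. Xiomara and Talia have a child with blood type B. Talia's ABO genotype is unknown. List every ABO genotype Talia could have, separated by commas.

For each candidate genotype of Talia, check whether crossing it with OO can produce every observed child phenotype.
  AA → possible child types {A} ✗
  AB → possible child types {A, B} ✓
  AO → possible child types {O, A} ✗
  BB → possible child types {B} ✓
  BO → possible child types {O, B} ✓
  OO → possible child types {O} ✗

AB, BB, BO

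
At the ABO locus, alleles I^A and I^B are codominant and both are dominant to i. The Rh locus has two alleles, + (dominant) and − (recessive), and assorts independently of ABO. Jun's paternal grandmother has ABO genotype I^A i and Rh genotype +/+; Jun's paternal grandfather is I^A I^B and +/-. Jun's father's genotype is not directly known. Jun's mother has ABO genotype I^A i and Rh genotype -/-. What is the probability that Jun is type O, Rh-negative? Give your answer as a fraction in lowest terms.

1/32

Jun's father's ABO genotype from I^A i × I^A I^B: 1/4 I^A I^A, 1/4 I^A I^B, 1/4 I^A i, 1/4 I^B i.
Crossing each possibility with the mother I^A i and summing P(type O): 1/4·0 + 1/4·0 + 1/4·1/4 + 1/4·1/4 = 1/8.
Similarly for Rh via the father's Rh distribution: P(Rh-) = 1/4.
Independent loci: 1/8 × 1/4 = 1/32.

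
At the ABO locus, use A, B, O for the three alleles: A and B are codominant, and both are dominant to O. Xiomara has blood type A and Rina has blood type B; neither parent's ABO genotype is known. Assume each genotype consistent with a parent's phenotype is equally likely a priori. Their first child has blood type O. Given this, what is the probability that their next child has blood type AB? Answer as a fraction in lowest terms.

1/4

Possible genotypes: Xiomara ∈ {AA, AO}; Rina ∈ {BB, BO}.
Weight each parental genotype pair by prior × P(type-O child):
  AO × BO: posterior weight 1; P(next child type AB) = 1/4.
Weighted sum = 1/4.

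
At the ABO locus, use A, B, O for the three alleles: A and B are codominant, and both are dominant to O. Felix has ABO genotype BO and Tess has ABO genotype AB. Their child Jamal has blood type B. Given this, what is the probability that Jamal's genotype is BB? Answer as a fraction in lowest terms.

1/2

Cross BO × AB → 1/4 AB, 1/4 AO, 1/4 BB, 1/4 BO.
Type-B genotypes among offspring: BB (1/4), BO (1/4); total 1/2.
P(BB | type B) = (1/4) / (1/2) = 1/2.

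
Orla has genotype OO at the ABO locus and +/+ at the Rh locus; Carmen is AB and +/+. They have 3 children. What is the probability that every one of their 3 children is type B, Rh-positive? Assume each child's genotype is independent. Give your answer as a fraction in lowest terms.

ABO cross OO × AB → 1/2 A, 1/2 B.
Rh cross +/+ × +/+ → 1 Rh+; so P(type B, Rh-positive) = 1/2 × 1 = 1/2 per child.
All 3 independent: (1/2)^3 = 1/8.

1/8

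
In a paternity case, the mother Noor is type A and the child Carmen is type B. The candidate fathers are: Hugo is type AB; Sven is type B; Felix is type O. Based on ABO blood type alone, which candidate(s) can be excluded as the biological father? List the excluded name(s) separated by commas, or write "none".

Felix

A candidate is excluded only if no genotype consistent with his phenotype could produce a type B child with a type A mother.
Felix (type O): no genotype consistent with that phenotype can produce a type-B child with a type-A mother.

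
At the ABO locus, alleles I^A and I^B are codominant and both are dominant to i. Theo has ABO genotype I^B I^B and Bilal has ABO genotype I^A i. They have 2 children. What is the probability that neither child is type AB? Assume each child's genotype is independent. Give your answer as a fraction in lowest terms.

ABO cross I^B I^B × I^A i → 1/2 B, 1/2 AB.
So P(type AB) = 1/2 per child.
P(not type AB) = 1/2 for one child; (1/2)^2 = 1/4.

1/4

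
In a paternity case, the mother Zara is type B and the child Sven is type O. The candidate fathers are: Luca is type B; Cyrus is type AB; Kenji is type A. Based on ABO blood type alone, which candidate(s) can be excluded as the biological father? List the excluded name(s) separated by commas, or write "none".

Cyrus

A candidate is excluded only if no genotype consistent with his phenotype could produce a type O child with a type B mother.
Cyrus (type AB): no genotype consistent with that phenotype can produce a type-O child with a type-B mother.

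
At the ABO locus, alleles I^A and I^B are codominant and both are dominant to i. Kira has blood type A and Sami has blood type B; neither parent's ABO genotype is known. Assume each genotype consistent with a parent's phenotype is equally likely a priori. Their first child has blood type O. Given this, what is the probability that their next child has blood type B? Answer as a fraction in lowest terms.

1/4

Possible genotypes: Kira ∈ {I^A I^A, I^A i}; Sami ∈ {I^B I^B, I^B i}.
Weight each parental genotype pair by prior × P(type-O child):
  I^A i × I^B i: posterior weight 1; P(next child type B) = 1/4.
Weighted sum = 1/4.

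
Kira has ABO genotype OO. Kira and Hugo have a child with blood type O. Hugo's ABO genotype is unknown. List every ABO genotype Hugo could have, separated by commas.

For each candidate genotype of Hugo, check whether crossing it with OO can produce every observed child phenotype.
  AA → possible child types {A} ✗
  AB → possible child types {A, B} ✗
  AO → possible child types {O, A} ✓
  BB → possible child types {B} ✗
  BO → possible child types {O, B} ✓
  OO → possible child types {O} ✓

AO, BO, OO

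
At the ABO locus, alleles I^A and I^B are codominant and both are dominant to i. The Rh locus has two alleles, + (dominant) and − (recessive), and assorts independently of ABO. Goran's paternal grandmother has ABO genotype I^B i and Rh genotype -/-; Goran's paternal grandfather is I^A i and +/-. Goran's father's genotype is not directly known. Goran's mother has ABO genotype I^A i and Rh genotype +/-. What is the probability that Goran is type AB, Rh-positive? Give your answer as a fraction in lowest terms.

5/64

Goran's father's ABO genotype from I^B i × I^A i: 1/4 I^A I^B, 1/4 I^A i, 1/4 I^B i, 1/4 i i.
Crossing each possibility with the mother I^A i and summing P(type AB): 1/4·1/4 + 1/4·0 + 1/4·1/4 + 1/4·0 = 1/8.
Similarly for Rh via the father's Rh distribution: P(Rh+) = 5/8.
Independent loci: 1/8 × 5/8 = 5/64.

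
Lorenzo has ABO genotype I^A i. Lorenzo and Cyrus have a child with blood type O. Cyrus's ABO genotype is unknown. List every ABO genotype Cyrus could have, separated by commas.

I^A i, I^B i, i i

For each candidate genotype of Cyrus, check whether crossing it with I^A i can produce every observed child phenotype.
  I^A I^A → possible child types {A} ✗
  I^A I^B → possible child types {A, B, AB} ✗
  I^A i → possible child types {O, A} ✓
  I^B I^B → possible child types {B, AB} ✗
  I^B i → possible child types {O, A, B, AB} ✓
  i i → possible child types {O, A} ✓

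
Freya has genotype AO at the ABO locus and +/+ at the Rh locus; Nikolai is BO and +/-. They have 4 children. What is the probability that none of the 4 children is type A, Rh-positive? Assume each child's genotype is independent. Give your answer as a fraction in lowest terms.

ABO cross AO × BO → 1/4 O, 1/4 A, 1/4 B, 1/4 AB.
Rh cross +/+ × +/- → 1 Rh+; so P(type A, Rh-positive) = 1/4 × 1 = 1/4 per child.
P(not type A, Rh-positive) = 3/4 for one child; (3/4)^4 = 81/256.

81/256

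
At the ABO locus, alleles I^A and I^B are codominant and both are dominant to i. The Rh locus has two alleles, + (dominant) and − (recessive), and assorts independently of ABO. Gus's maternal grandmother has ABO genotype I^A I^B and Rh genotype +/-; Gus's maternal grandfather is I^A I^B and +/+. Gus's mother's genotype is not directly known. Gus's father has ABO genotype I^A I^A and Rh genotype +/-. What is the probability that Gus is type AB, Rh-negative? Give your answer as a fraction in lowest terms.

Gus's mother's ABO genotype from I^A I^B × I^A I^B: 1/4 I^A I^A, 1/2 I^A I^B, 1/4 I^B I^B.
Crossing each possibility with the father I^A I^A and summing P(type AB): 1/4·0 + 1/2·1/2 + 1/4·1 = 1/2.
Similarly for Rh via the mother's Rh distribution: P(Rh-) = 1/8.
Independent loci: 1/2 × 1/8 = 1/16.

1/16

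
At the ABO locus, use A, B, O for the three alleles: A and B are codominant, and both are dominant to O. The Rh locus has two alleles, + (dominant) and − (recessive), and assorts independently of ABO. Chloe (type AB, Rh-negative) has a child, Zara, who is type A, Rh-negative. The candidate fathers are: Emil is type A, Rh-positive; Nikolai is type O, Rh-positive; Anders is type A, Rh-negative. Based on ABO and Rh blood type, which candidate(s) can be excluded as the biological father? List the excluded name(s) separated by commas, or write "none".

none

A candidate is excluded only if no genotype consistent with his phenotype could produce a type A, Rh-negative child with a type AB, Rh-negative mother.
Every candidate has at least one consistent genotype combination, so none can be excluded.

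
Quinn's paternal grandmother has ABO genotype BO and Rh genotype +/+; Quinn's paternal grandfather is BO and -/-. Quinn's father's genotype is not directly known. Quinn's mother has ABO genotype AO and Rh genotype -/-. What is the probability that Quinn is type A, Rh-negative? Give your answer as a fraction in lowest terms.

Quinn's father's ABO genotype from BO × BO: 1/4 BB, 1/2 BO, 1/4 OO.
Crossing each possibility with the mother AO and summing P(type A): 1/4·0 + 1/2·1/4 + 1/4·1/2 = 1/4.
Similarly for Rh via the father's Rh distribution: P(Rh-) = 1/2.
Independent loci: 1/4 × 1/2 = 1/8.

1/8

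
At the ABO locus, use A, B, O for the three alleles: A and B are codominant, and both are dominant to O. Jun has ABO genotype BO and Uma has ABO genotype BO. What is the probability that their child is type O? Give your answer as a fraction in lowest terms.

1/4

ABO cross BO × BO → offspring phenotypes: 1/4 O, 3/4 B.
So P(type O) = 1/4.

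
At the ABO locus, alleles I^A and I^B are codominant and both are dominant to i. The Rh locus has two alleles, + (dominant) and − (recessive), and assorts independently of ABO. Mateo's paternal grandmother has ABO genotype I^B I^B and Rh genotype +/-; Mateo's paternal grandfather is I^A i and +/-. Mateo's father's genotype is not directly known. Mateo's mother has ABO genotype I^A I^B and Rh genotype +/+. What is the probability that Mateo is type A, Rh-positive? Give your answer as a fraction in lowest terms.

Mateo's father's ABO genotype from I^B I^B × I^A i: 1/2 I^A I^B, 1/2 I^B i.
Crossing each possibility with the mother I^A I^B and summing P(type A): 1/2·1/4 + 1/2·1/4 = 1/4.
Similarly for Rh via the father's Rh distribution: P(Rh+) = 1.
Independent loci: 1/4 × 1 = 1/4.

1/4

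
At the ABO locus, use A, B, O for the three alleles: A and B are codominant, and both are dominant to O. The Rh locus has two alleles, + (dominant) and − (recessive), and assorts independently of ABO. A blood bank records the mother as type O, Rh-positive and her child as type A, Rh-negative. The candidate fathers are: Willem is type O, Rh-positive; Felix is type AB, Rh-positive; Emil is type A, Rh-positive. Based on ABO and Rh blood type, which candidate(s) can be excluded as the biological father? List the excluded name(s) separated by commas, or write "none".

Willem

A candidate is excluded only if no genotype consistent with his phenotype could produce a type A, Rh-negative child with a type O, Rh-positive mother.
Willem (type O, Rh+): no genotype consistent with that phenotype can produce a type-A Rh- child with a type-O mother.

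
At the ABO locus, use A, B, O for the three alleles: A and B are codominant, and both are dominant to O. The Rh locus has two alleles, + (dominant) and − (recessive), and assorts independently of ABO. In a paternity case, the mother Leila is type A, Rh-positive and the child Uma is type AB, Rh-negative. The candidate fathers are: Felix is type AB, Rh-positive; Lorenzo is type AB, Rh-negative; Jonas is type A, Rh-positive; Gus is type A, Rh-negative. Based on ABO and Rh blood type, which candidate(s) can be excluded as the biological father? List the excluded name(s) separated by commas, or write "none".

Jonas, Gus

A candidate is excluded only if no genotype consistent with his phenotype could produce a type AB, Rh-negative child with a type A, Rh-positive mother.
Jonas (type A, Rh+): no genotype consistent with that phenotype can produce a type-AB Rh- child with a type-A mother.
Gus (type A, Rh-): no genotype consistent with that phenotype can produce a type-AB Rh- child with a type-A mother.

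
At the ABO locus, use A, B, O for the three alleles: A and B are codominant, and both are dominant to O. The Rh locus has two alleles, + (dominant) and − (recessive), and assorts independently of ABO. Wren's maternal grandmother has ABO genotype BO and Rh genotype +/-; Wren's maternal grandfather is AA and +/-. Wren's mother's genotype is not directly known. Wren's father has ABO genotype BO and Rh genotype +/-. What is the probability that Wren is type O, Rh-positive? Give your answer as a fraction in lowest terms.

3/32

Wren's mother's ABO genotype from BO × AA: 1/2 AB, 1/2 AO.
Crossing each possibility with the father BO and summing P(type O): 1/2·0 + 1/2·1/4 = 1/8.
Similarly for Rh via the mother's Rh distribution: P(Rh+) = 3/4.
Independent loci: 1/8 × 3/4 = 3/32.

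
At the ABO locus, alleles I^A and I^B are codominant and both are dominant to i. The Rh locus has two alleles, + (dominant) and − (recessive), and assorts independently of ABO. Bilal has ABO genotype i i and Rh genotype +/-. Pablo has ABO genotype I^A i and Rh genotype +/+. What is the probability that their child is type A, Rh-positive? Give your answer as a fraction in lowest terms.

ABO cross i i × I^A i → offspring phenotypes: 1/2 O, 1/2 A.
Rh cross +/- × +/+ → 1 Rh+.
Independent loci: P(type A, Rh-positive) = 1/2 × 1 = 1/2.

1/2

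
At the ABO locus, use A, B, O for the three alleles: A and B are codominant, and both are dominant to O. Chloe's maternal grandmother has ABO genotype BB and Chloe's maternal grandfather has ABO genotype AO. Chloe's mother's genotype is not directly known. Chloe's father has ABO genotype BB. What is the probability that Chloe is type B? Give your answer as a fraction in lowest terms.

Chloe's mother's ABO genotype from BB × AO: 1/2 AB, 1/2 BO.
Crossing each possibility with the father BB and summing P(type B): 1/2·1/2 + 1/2·1 = 3/4.

3/4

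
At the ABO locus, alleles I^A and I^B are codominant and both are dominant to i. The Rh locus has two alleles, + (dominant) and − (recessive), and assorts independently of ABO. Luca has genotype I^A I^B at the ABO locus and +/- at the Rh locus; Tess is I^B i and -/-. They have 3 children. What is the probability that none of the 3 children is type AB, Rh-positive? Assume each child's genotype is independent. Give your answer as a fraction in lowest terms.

ABO cross I^A I^B × I^B i → 1/4 A, 1/2 B, 1/4 AB.
Rh cross +/- × -/- → 1/2 Rh+, 1/2 Rh-; so P(type AB, Rh-positive) = 1/4 × 1/2 = 1/8 per child.
P(not type AB, Rh-positive) = 7/8 for one child; (7/8)^3 = 343/512.

343/512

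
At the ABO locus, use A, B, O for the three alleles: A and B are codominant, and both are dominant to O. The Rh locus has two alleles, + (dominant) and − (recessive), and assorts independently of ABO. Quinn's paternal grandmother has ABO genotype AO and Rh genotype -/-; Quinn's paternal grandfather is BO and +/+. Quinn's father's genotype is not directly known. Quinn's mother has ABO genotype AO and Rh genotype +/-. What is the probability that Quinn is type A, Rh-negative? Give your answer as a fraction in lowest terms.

Quinn's father's ABO genotype from AO × BO: 1/4 AB, 1/4 AO, 1/4 BO, 1/4 OO.
Crossing each possibility with the mother AO and summing P(type A): 1/4·1/2 + 1/4·3/4 + 1/4·1/4 + 1/4·1/2 = 1/2.
Similarly for Rh via the father's Rh distribution: P(Rh-) = 1/4.
Independent loci: 1/2 × 1/4 = 1/8.

1/8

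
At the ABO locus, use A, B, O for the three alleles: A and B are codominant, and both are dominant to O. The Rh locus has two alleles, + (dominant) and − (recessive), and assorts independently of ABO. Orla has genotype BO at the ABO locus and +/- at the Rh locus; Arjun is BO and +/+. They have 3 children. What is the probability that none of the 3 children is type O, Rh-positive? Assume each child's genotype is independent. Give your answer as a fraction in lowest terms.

ABO cross BO × BO → 1/4 O, 3/4 B.
Rh cross +/- × +/+ → 1 Rh+; so P(type O, Rh-positive) = 1/4 × 1 = 1/4 per child.
P(not type O, Rh-positive) = 3/4 for one child; (3/4)^3 = 27/64.

27/64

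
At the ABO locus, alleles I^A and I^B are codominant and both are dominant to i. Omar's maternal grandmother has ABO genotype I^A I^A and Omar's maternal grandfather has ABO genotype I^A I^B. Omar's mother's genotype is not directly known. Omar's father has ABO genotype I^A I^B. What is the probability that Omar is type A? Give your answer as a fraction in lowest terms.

3/8

Omar's mother's ABO genotype from I^A I^A × I^A I^B: 1/2 I^A I^A, 1/2 I^A I^B.
Crossing each possibility with the father I^A I^B and summing P(type A): 1/2·1/2 + 1/2·1/4 = 3/8.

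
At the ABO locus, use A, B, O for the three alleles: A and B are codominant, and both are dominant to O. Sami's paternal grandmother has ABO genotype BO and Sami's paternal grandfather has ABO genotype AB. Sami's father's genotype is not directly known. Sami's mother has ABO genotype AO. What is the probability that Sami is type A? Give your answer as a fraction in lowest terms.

3/8

Sami's father's ABO genotype from BO × AB: 1/4 AB, 1/4 AO, 1/4 BB, 1/4 BO.
Crossing each possibility with the mother AO and summing P(type A): 1/4·1/2 + 1/4·3/4 + 1/4·0 + 1/4·1/4 = 3/8.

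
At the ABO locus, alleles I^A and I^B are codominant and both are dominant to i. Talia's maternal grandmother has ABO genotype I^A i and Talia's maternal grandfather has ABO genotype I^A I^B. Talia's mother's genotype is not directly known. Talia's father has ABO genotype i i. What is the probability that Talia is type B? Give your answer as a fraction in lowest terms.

1/4

Talia's mother's ABO genotype from I^A i × I^A I^B: 1/4 I^A I^A, 1/4 I^A I^B, 1/4 I^A i, 1/4 I^B i.
Crossing each possibility with the father i i and summing P(type B): 1/4·0 + 1/4·1/2 + 1/4·0 + 1/4·1/2 = 1/4.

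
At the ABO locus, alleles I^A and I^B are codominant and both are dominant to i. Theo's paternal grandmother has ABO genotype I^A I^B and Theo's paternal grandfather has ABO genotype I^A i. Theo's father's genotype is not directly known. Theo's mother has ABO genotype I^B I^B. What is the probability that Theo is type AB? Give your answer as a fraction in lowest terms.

Theo's father's ABO genotype from I^A I^B × I^A i: 1/4 I^A I^A, 1/4 I^A I^B, 1/4 I^A i, 1/4 I^B i.
Crossing each possibility with the mother I^B I^B and summing P(type AB): 1/4·1 + 1/4·1/2 + 1/4·1/2 + 1/4·0 = 1/2.

1/2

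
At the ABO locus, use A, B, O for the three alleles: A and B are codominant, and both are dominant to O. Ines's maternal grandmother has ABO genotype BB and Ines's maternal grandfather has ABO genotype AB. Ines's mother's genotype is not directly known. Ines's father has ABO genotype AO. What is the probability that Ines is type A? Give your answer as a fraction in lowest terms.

1/4

Ines's mother's ABO genotype from BB × AB: 1/2 AB, 1/2 BB.
Crossing each possibility with the father AO and summing P(type A): 1/2·1/2 + 1/2·0 = 1/4.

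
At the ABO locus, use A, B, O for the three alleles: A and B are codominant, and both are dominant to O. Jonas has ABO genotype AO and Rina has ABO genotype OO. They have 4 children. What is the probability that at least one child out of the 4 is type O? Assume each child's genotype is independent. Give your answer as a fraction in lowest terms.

ABO cross AO × OO → 1/2 O, 1/2 A.
So P(type O) = 1/2 per child.
P(none) = (1/2)^4 = 1/16; P(at least one) = 1 − 1/16 = 15/16.

15/16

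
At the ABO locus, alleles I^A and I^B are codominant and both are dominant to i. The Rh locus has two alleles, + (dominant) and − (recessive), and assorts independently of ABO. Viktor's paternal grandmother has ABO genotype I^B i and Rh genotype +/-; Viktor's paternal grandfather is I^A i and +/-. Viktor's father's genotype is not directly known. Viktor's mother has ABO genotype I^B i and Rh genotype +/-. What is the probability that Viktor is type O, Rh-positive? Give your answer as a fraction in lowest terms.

Viktor's father's ABO genotype from I^B i × I^A i: 1/4 I^A I^B, 1/4 I^A i, 1/4 I^B i, 1/4 i i.
Crossing each possibility with the mother I^B i and summing P(type O): 1/4·0 + 1/4·1/4 + 1/4·1/4 + 1/4·1/2 = 1/4.
Similarly for Rh via the father's Rh distribution: P(Rh+) = 3/4.
Independent loci: 1/4 × 3/4 = 3/16.

3/16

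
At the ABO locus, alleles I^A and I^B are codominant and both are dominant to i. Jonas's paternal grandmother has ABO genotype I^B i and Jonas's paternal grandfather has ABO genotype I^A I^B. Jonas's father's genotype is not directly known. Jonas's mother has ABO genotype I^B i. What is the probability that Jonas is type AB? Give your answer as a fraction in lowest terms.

Jonas's father's ABO genotype from I^B i × I^A I^B: 1/4 I^A I^B, 1/4 I^A i, 1/4 I^B I^B, 1/4 I^B i.
Crossing each possibility with the mother I^B i and summing P(type AB): 1/4·1/4 + 1/4·1/4 + 1/4·0 + 1/4·0 = 1/8.

1/8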